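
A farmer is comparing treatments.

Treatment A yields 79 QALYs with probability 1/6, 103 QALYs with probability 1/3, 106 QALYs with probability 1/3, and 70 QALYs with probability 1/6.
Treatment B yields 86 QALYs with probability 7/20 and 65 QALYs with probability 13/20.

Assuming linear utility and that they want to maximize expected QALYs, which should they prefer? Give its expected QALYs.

Treatment A = 1/6 × 79 + 1/3 × 103 + 1/3 × 106 + 1/6 × 70 = 13.1667 + 34.3333 + 35.3333 + 11.6667 = 94.5
Treatment B = 7/20 × 86 + 13/20 × 65 = 30.1 + 42.25 = 72.35

Treatment A (94.5 QALYs)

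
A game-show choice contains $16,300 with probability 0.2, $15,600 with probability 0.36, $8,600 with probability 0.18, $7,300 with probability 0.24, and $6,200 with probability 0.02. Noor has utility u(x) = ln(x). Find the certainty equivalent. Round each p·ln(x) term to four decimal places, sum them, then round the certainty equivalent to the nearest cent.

$11,566.87

E[u] = 0.2·ln(16300) + 0.36·ln(15600) + 0.18·ln(8600) + 0.24·ln(7300) + 0.02·ln(6200) = 1.9398 + 3.4758 + 1.6307 + 2.1350 + 0.1746 = 9.3559
CE = e^9.3559 ≈ 11566.87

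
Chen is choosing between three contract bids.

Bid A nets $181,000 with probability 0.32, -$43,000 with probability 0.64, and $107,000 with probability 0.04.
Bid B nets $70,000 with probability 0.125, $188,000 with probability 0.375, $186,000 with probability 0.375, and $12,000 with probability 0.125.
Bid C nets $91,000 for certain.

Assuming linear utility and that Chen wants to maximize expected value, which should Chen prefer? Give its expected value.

Bid B ($150,500)

Bid A = 0.32 × 181000 + 0.64 × (-43000) + 0.04 × 107000 = 57920 − 27520 + 4280 = 34680
Bid B = 0.125 × 70000 + 0.375 × 188000 + 0.375 × 186000 + 0.125 × 12000 = 8750 + 70500 + 69750 + 1500 = 150500
Bid C: 91000 (certain)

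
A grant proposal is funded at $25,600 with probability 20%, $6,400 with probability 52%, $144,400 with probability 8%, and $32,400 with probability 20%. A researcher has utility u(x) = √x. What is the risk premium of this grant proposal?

$6,880

E[u] = 0.2·√25600 + 0.52·√6400 + 0.08·√144400 + 0.2·√32400 = 0.2·160 + 0.52·80 + 0.08·380 + 0.2·180 = 140
CE = (140)² = 19600
Risk premium = EV − CE = 26480 − 19600 = 6880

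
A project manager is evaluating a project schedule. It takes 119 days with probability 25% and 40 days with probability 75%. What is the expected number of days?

EV = 0.25 × 119 + 0.75 × 40 = 29.75 + 30 = 59.75

59.75 days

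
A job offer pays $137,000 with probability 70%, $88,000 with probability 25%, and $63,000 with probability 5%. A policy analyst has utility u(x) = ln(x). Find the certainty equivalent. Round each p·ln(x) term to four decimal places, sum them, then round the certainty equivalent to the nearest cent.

E[u] = 0.7·ln(137000) + 0.25·ln(88000) + 0.05·ln(63000) = 8.2794 + 2.8463 + 0.5525 = 11.6782
CE = e^11.6782 ≈ 117971.69

$117,971.69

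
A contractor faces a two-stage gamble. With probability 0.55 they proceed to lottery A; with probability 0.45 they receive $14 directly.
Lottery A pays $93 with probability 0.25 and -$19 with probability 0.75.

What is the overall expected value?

$11.25

EV(A) = 0.25 × 93 + 0.75 × (-19) = 23.25 − 14.25 = 9
Branch B: 14 (certain)
Overall = 0.55 × 9 + 0.45 × 14 = 4.95 + 6.3 = 11.25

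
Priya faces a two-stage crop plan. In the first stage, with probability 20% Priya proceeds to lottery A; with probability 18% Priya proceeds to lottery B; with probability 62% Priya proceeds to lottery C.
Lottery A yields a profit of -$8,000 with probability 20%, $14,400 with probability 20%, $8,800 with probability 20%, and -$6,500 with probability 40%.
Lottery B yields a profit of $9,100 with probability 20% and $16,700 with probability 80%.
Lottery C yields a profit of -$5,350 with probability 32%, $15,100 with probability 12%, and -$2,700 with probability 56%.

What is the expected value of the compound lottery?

EV(A) = 0.2 × (-8000) + 0.2 × 14400 + 0.2 × 8800 + 0.4 × (-6500) = -1600 + 2880 + 1760 − 2600 = 440
EV(B) = 0.2 × 9100 + 0.8 × 16700 = 1820 + 13360 = 15180
EV(C) = 0.32 × (-5350) + 0.12 × 15100 + 0.56 × (-2700) = -1712 + 1812 − 1512 = -1412
Overall = 0.2 × 440 + 0.18 × 15180 + 0.62 × (-1412) = 88 + 2732.4 − 875.44 = 1944.96

$1,944.96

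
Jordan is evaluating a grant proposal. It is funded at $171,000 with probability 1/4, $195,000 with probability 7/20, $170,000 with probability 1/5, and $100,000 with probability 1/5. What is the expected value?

$165,000

EV = 1/4 × 171000 + 7/20 × 195000 + 1/5 × 170000 + 1/5 × 100000 = 42750 + 68250 + 34000 + 20000 = 165000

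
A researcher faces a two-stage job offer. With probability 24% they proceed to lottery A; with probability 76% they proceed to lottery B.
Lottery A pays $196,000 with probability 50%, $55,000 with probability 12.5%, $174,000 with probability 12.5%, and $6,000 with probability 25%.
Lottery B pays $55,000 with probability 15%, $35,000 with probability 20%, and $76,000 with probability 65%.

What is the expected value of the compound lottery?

$79,884

EV(A) = 0.5 × 196000 + 0.125 × 55000 + 0.125 × 174000 + 0.25 × 6000 = 98000 + 6875 + 21750 + 1500 = 128125
EV(B) = 0.15 × 55000 + 0.2 × 35000 + 0.65 × 76000 = 8250 + 7000 + 49400 = 64650
Overall = 0.24 × 128125 + 0.76 × 64650 = 30750 + 49134 = 79884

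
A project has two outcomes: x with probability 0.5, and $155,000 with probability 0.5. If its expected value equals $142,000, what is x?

x = $129,000

0.5·x + 0.5·155000 = 142000
0.5·x = 142000 − 77500 = 64500
x = 64500 / 0.5 = 129000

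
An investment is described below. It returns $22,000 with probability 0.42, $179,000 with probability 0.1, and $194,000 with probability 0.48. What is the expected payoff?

EV = 0.42 × 22000 + 0.1 × 179000 + 0.48 × 194000 = 9240 + 17900 + 93120 = 120260

$120,260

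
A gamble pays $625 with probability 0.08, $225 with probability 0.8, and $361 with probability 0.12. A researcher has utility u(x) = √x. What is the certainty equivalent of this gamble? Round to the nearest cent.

$265.04

E[u] = 0.08·√625 + 0.8·√225 + 0.12·√361 = 0.08·25 + 0.8·15 + 0.12·19 = 16.28
CE = (16.28)² = 265.0384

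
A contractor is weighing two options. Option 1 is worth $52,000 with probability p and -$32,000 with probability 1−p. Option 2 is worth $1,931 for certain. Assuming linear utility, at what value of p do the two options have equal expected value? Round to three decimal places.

p = 0.404

p·52000 + (1−p)·(-32000) = 1931
84000p − 32000 = 1931
p = (1931 + 32000) / 84000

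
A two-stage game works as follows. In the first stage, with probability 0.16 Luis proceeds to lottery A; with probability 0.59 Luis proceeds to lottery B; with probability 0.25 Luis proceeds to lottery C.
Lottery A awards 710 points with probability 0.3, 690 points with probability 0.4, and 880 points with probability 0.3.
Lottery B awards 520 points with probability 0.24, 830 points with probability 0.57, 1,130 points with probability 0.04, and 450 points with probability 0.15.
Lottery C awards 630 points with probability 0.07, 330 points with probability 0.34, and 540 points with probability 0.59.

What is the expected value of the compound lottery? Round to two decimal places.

EV(A) = 0.3 × 710 + 0.4 × 690 + 0.3 × 880 = 213 + 276 + 264 = 753
EV(B) = 0.24 × 520 + 0.57 × 830 + 0.04 × 1130 + 0.15 × 450 = 124.8 + 473.1 + 45.2 + 67.5 = 710.6
EV(C) = 0.07 × 630 + 0.34 × 330 + 0.59 × 540 = 44.1 + 112.2 + 318.6 = 474.9
Overall = 0.16 × 753 + 0.59 × 710.6 + 0.25 × 474.9 = 120.48 + 419.254 + 118.725 = 658.459

658.46 points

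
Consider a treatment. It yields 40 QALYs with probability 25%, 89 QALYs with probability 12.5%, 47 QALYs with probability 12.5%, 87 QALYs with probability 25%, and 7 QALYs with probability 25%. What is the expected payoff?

50.5 QALYs

EV = 0.25 × 40 + 0.125 × 89 + 0.125 × 47 + 0.25 × 87 + 0.25 × 7 = 10 + 11.125 + 5.875 + 21.75 + 1.75 = 50.5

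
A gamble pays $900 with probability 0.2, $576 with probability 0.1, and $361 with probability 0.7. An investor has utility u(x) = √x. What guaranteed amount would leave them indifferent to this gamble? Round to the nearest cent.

E[u] = 0.2·√900 + 0.1·√576 + 0.7·√361 = 0.2·30 + 0.1·24 + 0.7·19 = 21.7
CE = (21.7)² = 470.89

$470.89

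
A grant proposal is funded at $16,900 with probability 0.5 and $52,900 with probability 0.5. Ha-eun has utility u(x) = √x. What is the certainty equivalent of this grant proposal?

E[u] = 0.5·√16900 + 0.5·√52900 = 0.5·130 + 0.5·230 = 180
CE = (180)² = 32400

$32,400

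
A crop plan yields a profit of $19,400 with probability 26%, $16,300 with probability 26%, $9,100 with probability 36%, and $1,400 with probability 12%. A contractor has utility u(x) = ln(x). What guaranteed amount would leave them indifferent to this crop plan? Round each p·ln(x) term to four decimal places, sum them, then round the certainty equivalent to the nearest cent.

E[u] = 0.26·ln(19400) + 0.26·ln(16300) + 0.36·ln(9100) + 0.12·ln(1400) = 2.5670 + 2.5217 + 3.2818 + 0.8693 = 9.2398
CE = e^9.2398 ≈ 10298.98

$10,298.98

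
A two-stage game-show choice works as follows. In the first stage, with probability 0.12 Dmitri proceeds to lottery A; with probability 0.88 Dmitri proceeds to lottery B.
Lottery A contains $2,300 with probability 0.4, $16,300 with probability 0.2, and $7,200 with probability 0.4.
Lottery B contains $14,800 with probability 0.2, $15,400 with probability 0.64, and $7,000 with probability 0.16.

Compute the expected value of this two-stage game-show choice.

$13,110.88

EV(A) = 0.4 × 2300 + 0.2 × 16300 + 0.4 × 7200 = 920 + 3260 + 2880 = 7060
EV(B) = 0.2 × 14800 + 0.64 × 15400 + 0.16 × 7000 = 2960 + 9856 + 1120 = 13936
Overall = 0.12 × 7060 + 0.88 × 13936 = 847.2 + 12263.68 = 13110.88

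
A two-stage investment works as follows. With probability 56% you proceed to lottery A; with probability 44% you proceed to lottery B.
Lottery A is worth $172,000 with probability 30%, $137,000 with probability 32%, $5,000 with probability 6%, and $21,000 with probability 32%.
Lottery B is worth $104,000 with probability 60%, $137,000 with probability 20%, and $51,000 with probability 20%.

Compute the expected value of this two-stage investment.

$101,377.60

EV(A) = 0.3 × 172000 + 0.32 × 137000 + 0.06 × 5000 + 0.32 × 21000 = 51600 + 43840 + 300 + 6720 = 102460
EV(B) = 0.6 × 104000 + 0.2 × 137000 + 0.2 × 51000 = 62400 + 27400 + 10200 = 100000
Overall = 0.56 × 102460 + 0.44 × 100000 = 57377.6 + 44000 = 101377.6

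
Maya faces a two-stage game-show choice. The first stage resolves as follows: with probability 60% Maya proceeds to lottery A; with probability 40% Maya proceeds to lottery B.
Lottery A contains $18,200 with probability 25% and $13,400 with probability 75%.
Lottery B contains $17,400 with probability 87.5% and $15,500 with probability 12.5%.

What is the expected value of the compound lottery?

EV(A) = 0.25 × 18200 + 0.75 × 13400 = 4550 + 10050 = 14600
EV(B) = 0.875 × 17400 + 0.125 × 15500 = 15225 + 1937.5 = 17162.5
Overall = 0.6 × 14600 + 0.4 × 17162.5 = 8760 + 6865 = 15625

$15,625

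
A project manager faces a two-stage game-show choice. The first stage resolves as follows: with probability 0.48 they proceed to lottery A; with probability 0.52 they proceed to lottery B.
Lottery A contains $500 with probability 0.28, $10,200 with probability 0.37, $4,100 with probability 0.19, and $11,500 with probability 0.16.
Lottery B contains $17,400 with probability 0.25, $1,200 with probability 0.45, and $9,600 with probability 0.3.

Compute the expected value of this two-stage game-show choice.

$7,176.24

EV(A) = 0.28 × 500 + 0.37 × 10200 + 0.19 × 4100 + 0.16 × 11500 = 140 + 3774 + 779 + 1840 = 6533
EV(B) = 0.25 × 17400 + 0.45 × 1200 + 0.3 × 9600 = 4350 + 540 + 2880 = 7770
Overall = 0.48 × 6533 + 0.52 × 7770 = 3135.84 + 4040.4 = 7176.24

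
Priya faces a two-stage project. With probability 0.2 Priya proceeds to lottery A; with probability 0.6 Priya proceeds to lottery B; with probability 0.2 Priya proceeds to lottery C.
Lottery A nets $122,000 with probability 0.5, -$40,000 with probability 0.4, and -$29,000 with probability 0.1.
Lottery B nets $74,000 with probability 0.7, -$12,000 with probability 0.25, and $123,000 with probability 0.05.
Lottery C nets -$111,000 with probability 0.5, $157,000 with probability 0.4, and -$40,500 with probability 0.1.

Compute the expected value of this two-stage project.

$42,040

EV(A) = 0.5 × 122000 + 0.4 × (-40000) + 0.1 × (-29000) = 61000 − 16000 − 2900 = 42100
EV(B) = 0.7 × 74000 + 0.25 × (-12000) + 0.05 × 123000 = 51800 − 3000 + 6150 = 54950
EV(C) = 0.5 × (-111000) + 0.4 × 157000 + 0.1 × (-40500) = -55500 + 62800 − 4050 = 3250
Overall = 0.2 × 42100 + 0.6 × 54950 + 0.2 × 3250 = 8420 + 32970 + 650 = 42040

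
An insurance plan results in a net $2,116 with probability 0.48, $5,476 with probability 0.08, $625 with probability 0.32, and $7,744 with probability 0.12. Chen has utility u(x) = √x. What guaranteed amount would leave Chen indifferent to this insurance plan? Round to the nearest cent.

$2,167.83

E[u] = 0.48·√2116 + 0.08·√5476 + 0.32·√625 + 0.12·√7744 = 0.48·46 + 0.08·74 + 0.32·25 + 0.12·88 = 46.56
CE = (46.56)² = 2167.8336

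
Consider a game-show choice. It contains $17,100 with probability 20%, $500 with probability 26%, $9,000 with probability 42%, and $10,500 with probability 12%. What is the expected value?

EV = 0.2 × 17100 + 0.26 × 500 + 0.42 × 9000 + 0.12 × 10500 = 3420 + 130 + 3780 + 1260 = 8590

$8,590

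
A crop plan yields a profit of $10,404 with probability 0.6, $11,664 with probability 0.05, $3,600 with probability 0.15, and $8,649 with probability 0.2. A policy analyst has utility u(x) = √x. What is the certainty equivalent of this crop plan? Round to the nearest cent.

E[u] = 0.6·√10404 + 0.05·√11664 + 0.15·√3600 + 0.2·√8649 = 0.6·102 + 0.05·108 + 0.15·60 + 0.2·93 = 94.2
CE = (94.2)² = 8873.64

$8,873.64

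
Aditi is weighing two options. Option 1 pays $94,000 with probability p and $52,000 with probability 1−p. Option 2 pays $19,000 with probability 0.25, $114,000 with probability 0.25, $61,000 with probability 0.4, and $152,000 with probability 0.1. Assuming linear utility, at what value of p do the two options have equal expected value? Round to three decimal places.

p = 0.496

EV(Option 2) = 0.25 × 19000 + 0.25 × 114000 + 0.4 × 61000 + 0.1 × 152000 = 4750 + 28500 + 24400 + 15200 = 72850
p·94000 + (1−p)·52000 = 72850
42000p + 52000 = 72850
p = (72850 − 52000) / 42000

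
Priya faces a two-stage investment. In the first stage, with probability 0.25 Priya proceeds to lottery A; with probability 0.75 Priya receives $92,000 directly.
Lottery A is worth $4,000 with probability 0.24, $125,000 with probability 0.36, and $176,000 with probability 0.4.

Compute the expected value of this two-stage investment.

EV(A) = 0.24 × 4000 + 0.36 × 125000 + 0.4 × 176000 = 960 + 45000 + 70400 = 116360
Branch B: 92000 (certain)
Overall = 0.25 × 116360 + 0.75 × 92000 = 29090 + 69000 = 98090

$98,090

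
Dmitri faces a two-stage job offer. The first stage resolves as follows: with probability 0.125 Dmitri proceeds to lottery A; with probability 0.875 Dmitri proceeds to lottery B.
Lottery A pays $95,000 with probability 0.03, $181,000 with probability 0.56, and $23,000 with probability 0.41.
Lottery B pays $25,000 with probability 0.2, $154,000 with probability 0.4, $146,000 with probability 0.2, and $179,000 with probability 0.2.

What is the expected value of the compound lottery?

$129,355

EV(A) = 0.03 × 95000 + 0.56 × 181000 + 0.41 × 23000 = 2850 + 101360 + 9430 = 113640
EV(B) = 0.2 × 25000 + 0.4 × 154000 + 0.2 × 146000 + 0.2 × 179000 = 5000 + 61600 + 29200 + 35800 = 131600
Overall = 0.125 × 113640 + 0.875 × 131600 = 14205 + 115150 = 129355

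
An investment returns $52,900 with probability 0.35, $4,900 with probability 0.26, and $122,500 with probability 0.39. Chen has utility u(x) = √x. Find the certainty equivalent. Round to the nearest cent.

$55,319.04

E[u] = 0.35·√52900 + 0.26·√4900 + 0.39·√122500 = 0.35·230 + 0.26·70 + 0.39·350 = 235.2
CE = (235.2)² = 55319.04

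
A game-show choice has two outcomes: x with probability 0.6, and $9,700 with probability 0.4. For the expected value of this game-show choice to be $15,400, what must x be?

x = $19,200

0.6·x + 0.4·9700 = 15400
0.6·x = 15400 − 3880 = 11520
x = 11520 / 0.6 = 19200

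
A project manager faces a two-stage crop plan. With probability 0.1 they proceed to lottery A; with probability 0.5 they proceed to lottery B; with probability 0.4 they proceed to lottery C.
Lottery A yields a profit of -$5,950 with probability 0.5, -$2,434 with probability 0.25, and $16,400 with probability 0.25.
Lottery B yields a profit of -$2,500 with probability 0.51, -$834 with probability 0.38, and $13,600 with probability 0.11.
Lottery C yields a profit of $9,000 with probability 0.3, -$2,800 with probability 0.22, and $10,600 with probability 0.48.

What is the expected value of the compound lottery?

$2,872.49

EV(A) = 0.5 × (-5950) + 0.25 × (-2434) + 0.25 × 16400 = -2975 − 608.5 + 4100 = 516.5
EV(B) = 0.51 × (-2500) + 0.38 × (-834) + 0.11 × 13600 = -1275 − 316.92 + 1496 = -95.92
EV(C) = 0.3 × 9000 + 0.22 × (-2800) + 0.48 × 10600 = 2700 − 616 + 5088 = 7172
Overall = 0.1 × 516.5 + 0.5 × (-95.92) + 0.4 × 7172 = 51.65 − 47.96 + 2868.8 = 2872.49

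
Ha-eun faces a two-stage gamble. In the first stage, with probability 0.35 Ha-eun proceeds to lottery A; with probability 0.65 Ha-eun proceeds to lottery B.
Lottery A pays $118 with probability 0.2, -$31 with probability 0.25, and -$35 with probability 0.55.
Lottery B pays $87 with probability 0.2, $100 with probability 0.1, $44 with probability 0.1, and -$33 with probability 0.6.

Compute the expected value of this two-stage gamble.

EV(A) = 0.2 × 118 + 0.25 × (-31) + 0.55 × (-35) = 23.6 − 7.75 − 19.25 = -3.4
EV(B) = 0.2 × 87 + 0.1 × 100 + 0.1 × 44 + 0.6 × (-33) = 17.4 + 10 + 4.4 − 19.8 = 12
Overall = 0.35 × (-3.4) + 0.65 × 12 = -1.19 + 7.8 = 6.61

$6.61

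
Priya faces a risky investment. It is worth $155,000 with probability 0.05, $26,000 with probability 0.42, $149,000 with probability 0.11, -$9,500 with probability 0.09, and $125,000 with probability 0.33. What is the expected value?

$75,455

EV = 0.05 × 155000 + 0.42 × 26000 + 0.11 × 149000 + 0.09 × (-9500) + 0.33 × 125000 = 7750 + 10920 + 16390 − 855 + 41250 = 75455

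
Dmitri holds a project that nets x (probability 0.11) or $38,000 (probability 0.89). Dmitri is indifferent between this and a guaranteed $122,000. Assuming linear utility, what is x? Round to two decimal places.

x = $801,636.36

0.11·x + 0.89·38000 = 122000
0.11·x = 122000 − 33820 = 88180
x = 88180 / 0.11 = 801636.3636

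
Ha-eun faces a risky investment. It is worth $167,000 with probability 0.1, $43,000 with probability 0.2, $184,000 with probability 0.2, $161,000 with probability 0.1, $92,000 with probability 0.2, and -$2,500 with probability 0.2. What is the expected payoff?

$96,100

EV = 0.1 × 167000 + 0.2 × 43000 + 0.2 × 184000 + 0.1 × 161000 + 0.2 × 92000 + 0.2 × (-2500) = 16700 + 8600 + 36800 + 16100 + 18400 − 500 = 96100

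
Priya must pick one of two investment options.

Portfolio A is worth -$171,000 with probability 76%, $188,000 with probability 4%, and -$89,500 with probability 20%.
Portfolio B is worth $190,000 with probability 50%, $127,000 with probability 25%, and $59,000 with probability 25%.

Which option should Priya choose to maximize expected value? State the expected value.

Portfolio B ($141,500)

Portfolio A = 0.76 × (-171000) + 0.04 × 188000 + 0.2 × (-89500) = -129960 + 7520 − 17900 = -140340
Portfolio B = 0.5 × 190000 + 0.25 × 127000 + 0.25 × 59000 = 95000 + 31750 + 14750 = 141500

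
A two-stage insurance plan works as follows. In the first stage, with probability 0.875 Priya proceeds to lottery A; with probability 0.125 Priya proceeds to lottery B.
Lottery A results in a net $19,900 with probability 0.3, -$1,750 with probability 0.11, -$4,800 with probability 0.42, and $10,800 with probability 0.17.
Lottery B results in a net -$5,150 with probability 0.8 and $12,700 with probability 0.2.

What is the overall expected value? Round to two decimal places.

EV(A) = 0.3 × 19900 + 0.11 × (-1750) + 0.42 × (-4800) + 0.17 × 10800 = 5970 − 192.5 − 2016 + 1836 = 5597.5
EV(B) = 0.8 × (-5150) + 0.2 × 12700 = -4120 + 2540 = -1580
Overall = 0.875 × 5597.5 + 0.125 × (-1580) = 4897.8125 − 197.5 = 4700.3125

$4,700.31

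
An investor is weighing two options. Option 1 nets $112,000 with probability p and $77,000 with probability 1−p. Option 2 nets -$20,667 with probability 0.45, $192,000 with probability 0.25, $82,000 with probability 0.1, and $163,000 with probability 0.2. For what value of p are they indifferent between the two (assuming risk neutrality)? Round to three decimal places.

p = 0.071

EV(Option 2) = 0.45 × (-20667) + 0.25 × 192000 + 0.1 × 82000 + 0.2 × 163000 = -9300.15 + 48000 + 8200 + 32600 = 79499.85
p·112000 + (1−p)·77000 = 79499.85
35000p + 77000 = 79499.85
p = (79499.85 − 77000) / 35000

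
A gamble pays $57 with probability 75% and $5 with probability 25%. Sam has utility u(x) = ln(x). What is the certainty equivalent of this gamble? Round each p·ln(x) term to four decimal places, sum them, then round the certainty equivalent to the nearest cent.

E[u] = 0.75·ln(57) + 0.25·ln(5) = 3.0323 + 0.4024 = 3.4347
CE = e^3.4347 ≈ 31.02

$31.02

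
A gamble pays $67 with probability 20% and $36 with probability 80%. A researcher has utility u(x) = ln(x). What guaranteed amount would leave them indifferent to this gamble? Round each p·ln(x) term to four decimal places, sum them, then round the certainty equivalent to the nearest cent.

$40.76

E[u] = 0.2·ln(67) + 0.8·ln(36) = 0.8409 + 2.8668 = 3.7077
CE = e^3.7077 ≈ 40.76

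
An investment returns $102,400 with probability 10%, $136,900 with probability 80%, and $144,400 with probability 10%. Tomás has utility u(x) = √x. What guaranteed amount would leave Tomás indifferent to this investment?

$133,956

E[u] = 0.1·√102400 + 0.8·√136900 + 0.1·√144400 = 0.1·320 + 0.8·370 + 0.1·380 = 366
CE = (366)² = 133956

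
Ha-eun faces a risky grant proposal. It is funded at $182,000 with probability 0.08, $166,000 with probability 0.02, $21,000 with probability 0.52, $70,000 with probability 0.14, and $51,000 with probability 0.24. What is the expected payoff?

EV = 0.08 × 182000 + 0.02 × 166000 + 0.52 × 21000 + 0.14 × 70000 + 0.24 × 51000 = 14560 + 3320 + 10920 + 9800 + 12240 = 50840

$50,840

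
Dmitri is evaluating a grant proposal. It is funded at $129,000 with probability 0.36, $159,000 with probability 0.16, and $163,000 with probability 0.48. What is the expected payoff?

EV = 0.36 × 129000 + 0.16 × 159000 + 0.48 × 163000 = 46440 + 25440 + 78240 = 150120

$150,120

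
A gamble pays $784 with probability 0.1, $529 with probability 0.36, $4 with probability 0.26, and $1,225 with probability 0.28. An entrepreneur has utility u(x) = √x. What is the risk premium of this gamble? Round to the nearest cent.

E[u] = 0.1·√784 + 0.36·√529 + 0.26·√4 + 0.28·√1225 = 0.1·28 + 0.36·23 + 0.26·2 + 0.28·35 = 21.4
CE = (21.4)² = 457.96
Risk premium = EV − CE = 612.88 − 457.96 = 154.92

$154.92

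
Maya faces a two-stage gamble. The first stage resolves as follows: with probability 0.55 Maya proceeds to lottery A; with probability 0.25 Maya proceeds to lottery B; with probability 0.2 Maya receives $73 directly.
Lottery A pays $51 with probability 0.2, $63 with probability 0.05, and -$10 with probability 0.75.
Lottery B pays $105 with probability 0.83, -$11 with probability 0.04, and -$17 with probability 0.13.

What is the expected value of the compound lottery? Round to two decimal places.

$38.94

EV(A) = 0.2 × 51 + 0.05 × 63 + 0.75 × (-10) = 10.2 + 3.15 − 7.5 = 5.85
EV(B) = 0.83 × 105 + 0.04 × (-11) + 0.13 × (-17) = 87.15 − 0.44 − 2.21 = 84.5
Branch C: 73 (certain)
Overall = 0.55 × 5.85 + 0.25 × 84.5 + 0.2 × 73 = 3.2175 + 21.125 + 14.6 = 38.9425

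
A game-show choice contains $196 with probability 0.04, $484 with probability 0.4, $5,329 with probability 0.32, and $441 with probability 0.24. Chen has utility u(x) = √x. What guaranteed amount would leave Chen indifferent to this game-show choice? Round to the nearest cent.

$1,425.82

E[u] = 0.04·√196 + 0.4·√484 + 0.32·√5329 + 0.24·√441 = 0.04·14 + 0.4·22 + 0.32·73 + 0.24·21 = 37.76
CE = (37.76)² = 1425.8176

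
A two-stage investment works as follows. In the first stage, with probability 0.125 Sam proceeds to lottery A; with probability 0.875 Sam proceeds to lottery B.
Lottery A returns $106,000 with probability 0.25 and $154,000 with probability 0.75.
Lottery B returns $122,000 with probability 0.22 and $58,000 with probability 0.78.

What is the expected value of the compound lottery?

$80,820

EV(A) = 0.25 × 106000 + 0.75 × 154000 = 26500 + 115500 = 142000
EV(B) = 0.22 × 122000 + 0.78 × 58000 = 26840 + 45240 = 72080
Overall = 0.125 × 142000 + 0.875 × 72080 = 17750 + 63070 = 80820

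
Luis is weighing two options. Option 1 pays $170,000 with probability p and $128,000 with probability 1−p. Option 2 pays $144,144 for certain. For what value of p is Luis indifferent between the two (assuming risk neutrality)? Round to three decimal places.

p = 0.384

p·170000 + (1−p)·128000 = 144144
42000p + 128000 = 144144
p = (144144 − 128000) / 42000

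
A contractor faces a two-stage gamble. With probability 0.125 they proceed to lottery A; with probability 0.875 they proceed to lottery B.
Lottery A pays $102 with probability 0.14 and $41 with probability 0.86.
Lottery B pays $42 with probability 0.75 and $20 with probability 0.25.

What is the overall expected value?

$38.13

EV(A) = 0.14 × 102 + 0.86 × 41 = 14.28 + 35.26 = 49.54
EV(B) = 0.75 × 42 + 0.25 × 20 = 31.5 + 5 = 36.5
Overall = 0.125 × 49.54 + 0.875 × 36.5 = 6.1925 + 31.9375 = 38.13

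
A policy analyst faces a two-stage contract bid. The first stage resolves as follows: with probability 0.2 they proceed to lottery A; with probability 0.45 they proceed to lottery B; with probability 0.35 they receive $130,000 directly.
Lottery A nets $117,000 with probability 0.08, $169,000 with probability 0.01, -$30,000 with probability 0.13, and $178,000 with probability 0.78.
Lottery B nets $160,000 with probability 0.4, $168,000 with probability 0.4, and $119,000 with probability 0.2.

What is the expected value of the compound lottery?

$144,448

EV(A) = 0.08 × 117000 + 0.01 × 169000 + 0.13 × (-30000) + 0.78 × 178000 = 9360 + 1690 − 3900 + 138840 = 145990
EV(B) = 0.4 × 160000 + 0.4 × 168000 + 0.2 × 119000 = 64000 + 67200 + 23800 = 155000
Branch C: 130000 (certain)
Overall = 0.2 × 145990 + 0.45 × 155000 + 0.35 × 130000 = 29198 + 69750 + 45500 = 144448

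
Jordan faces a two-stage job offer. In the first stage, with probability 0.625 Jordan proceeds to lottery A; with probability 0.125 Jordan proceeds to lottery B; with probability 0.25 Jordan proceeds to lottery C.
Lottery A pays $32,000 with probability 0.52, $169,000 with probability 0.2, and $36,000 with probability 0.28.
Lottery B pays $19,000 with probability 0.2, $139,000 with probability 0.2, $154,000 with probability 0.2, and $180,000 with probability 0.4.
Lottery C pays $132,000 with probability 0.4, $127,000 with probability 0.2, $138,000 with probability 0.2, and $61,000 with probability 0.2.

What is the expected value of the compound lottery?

EV(A) = 0.52 × 32000 + 0.2 × 169000 + 0.28 × 36000 = 16640 + 33800 + 10080 = 60520
EV(B) = 0.2 × 19000 + 0.2 × 139000 + 0.2 × 154000 + 0.4 × 180000 = 3800 + 27800 + 30800 + 72000 = 134400
EV(C) = 0.4 × 132000 + 0.2 × 127000 + 0.2 × 138000 + 0.2 × 61000 = 52800 + 25400 + 27600 + 12200 = 118000
Overall = 0.625 × 60520 + 0.125 × 134400 + 0.25 × 118000 = 37825 + 16800 + 29500 = 84125

$84,125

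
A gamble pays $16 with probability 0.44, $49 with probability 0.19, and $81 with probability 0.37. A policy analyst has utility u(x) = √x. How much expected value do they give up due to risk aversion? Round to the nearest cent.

$5.10

E[u] = 0.44·√16 + 0.19·√49 + 0.37·√81 = 0.44·4 + 0.19·7 + 0.37·9 = 6.42
CE = (6.42)² = 41.2164
Risk premium = EV − CE = 46.32 − 41.2164 = 5.1036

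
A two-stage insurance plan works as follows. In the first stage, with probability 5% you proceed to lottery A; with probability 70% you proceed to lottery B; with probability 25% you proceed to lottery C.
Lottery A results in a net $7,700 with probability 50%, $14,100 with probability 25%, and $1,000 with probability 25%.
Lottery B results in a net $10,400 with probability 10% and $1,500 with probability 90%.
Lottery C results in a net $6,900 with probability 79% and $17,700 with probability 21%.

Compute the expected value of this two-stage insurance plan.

EV(A) = 0.5 × 7700 + 0.25 × 14100 + 0.25 × 1000 = 3850 + 3525 + 250 = 7625
EV(B) = 0.1 × 10400 + 0.9 × 1500 = 1040 + 1350 = 2390
EV(C) = 0.79 × 6900 + 0.21 × 17700 = 5451 + 3717 = 9168
Overall = 0.05 × 7625 + 0.7 × 2390 + 0.25 × 9168 = 381.25 + 1673 + 2292 = 4346.25

$4,346.25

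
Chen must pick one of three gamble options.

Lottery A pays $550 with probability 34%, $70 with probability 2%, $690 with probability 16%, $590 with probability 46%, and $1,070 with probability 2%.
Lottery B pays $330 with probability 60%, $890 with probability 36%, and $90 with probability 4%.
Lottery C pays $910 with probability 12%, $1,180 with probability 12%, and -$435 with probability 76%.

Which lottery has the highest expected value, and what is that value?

Lottery A = 0.34 × 550 + 0.02 × 70 + 0.16 × 690 + 0.46 × 590 + 0.02 × 1070 = 187 + 1.4 + 110.4 + 271.4 + 21.4 = 591.6
Lottery B = 0.6 × 330 + 0.36 × 890 + 0.04 × 90 = 198 + 320.4 + 3.6 = 522
Lottery C = 0.12 × 910 + 0.12 × 1180 + 0.76 × (-435) = 109.2 + 141.6 − 330.6 = -79.8

Lottery A ($591.60)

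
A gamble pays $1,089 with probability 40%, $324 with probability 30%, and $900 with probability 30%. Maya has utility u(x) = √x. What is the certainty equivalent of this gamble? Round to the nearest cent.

$761.76

E[u] = 0.4·√1089 + 0.3·√324 + 0.3·√900 = 0.4·33 + 0.3·18 + 0.3·30 = 27.6
CE = (27.6)² = 761.76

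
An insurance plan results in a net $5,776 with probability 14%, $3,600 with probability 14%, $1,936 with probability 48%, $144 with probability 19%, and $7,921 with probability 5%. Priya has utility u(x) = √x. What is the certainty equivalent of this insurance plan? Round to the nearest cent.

E[u] = 0.14·√5776 + 0.14·√3600 + 0.48·√1936 + 0.19·√144 + 0.05·√7921 = 0.14·76 + 0.14·60 + 0.48·44 + 0.19·12 + 0.05·89 = 46.89
CE = (46.89)² = 2198.6721

$2,198.67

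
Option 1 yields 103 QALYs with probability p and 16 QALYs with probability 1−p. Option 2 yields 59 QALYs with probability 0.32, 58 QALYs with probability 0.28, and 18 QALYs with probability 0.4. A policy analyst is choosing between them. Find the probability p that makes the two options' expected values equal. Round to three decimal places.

p = 0.303

EV(Option 2) = 0.32 × 59 + 0.28 × 58 + 0.4 × 18 = 18.88 + 16.24 + 7.2 = 42.32
p·103 + (1−p)·16 = 42.32
87p + 16 = 42.32
p = (42.32 − 16) / 87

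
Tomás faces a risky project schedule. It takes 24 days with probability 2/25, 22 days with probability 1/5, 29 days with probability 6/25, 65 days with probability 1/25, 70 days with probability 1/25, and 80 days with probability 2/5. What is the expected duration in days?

EV = 2/25 × 24 + 1/5 × 22 + 6/25 × 29 + 1/25 × 65 + 1/25 × 70 + 2/5 × 80 = 1.92 + 4.4 + 6.96 + 2.6 + 2.8 + 32 = 50.68

50.68 days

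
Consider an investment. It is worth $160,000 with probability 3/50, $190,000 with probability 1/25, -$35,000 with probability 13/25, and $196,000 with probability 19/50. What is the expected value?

EV = 3/50 × 160000 + 1/25 × 190000 + 13/25 × (-35000) + 19/50 × 196000 = 9600 + 7600 − 18200 + 74480 = 73480

$73,480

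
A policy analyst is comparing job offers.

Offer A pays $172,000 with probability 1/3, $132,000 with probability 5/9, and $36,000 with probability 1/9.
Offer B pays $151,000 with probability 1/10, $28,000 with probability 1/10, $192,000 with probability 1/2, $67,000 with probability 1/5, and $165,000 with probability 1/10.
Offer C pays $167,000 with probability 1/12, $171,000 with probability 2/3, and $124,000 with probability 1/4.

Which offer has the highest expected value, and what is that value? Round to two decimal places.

Offer C ($158,916.67)

Offer A = 1/3 × 172000 + 5/9 × 132000 + 1/9 × 36000 = 57333.3333 + 73333.3333 + 4000 = 134666.6667
Offer B = 1/10 × 151000 + 1/10 × 28000 + 1/2 × 192000 + 1/5 × 67000 + 1/10 × 165000 = 15100 + 2800 + 96000 + 13400 + 16500 = 143800
Offer C = 1/12 × 167000 + 2/3 × 171000 + 1/4 × 124000 = 13916.6667 + 114000 + 31000 = 158916.6667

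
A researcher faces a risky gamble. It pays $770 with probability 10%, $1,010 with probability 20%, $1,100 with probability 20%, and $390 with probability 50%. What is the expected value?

$694

EV = 0.1 × 770 + 0.2 × 1010 + 0.2 × 1100 + 0.5 × 390 = 77 + 202 + 220 + 195 = 694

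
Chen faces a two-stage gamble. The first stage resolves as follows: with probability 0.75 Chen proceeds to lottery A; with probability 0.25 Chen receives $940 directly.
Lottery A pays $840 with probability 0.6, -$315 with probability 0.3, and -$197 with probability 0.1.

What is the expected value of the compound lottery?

EV(A) = 0.6 × 840 + 0.3 × (-315) + 0.1 × (-197) = 504 − 94.5 − 19.7 = 389.8
Branch B: 940 (certain)
Overall = 0.75 × 389.8 + 0.25 × 940 = 292.35 + 235 = 527.35

$527.35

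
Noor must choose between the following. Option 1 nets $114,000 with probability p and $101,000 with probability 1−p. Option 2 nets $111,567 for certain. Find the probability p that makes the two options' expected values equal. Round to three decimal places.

p = 0.813

p·114000 + (1−p)·101000 = 111567
13000p + 101000 = 111567
p = (111567 − 101000) / 13000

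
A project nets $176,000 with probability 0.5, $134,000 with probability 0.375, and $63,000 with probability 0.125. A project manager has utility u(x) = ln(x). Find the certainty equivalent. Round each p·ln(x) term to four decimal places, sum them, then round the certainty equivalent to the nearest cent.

E[u] = 0.5·ln(176000) + 0.375·ln(134000) + 0.125·ln(63000) = 6.0391 + 4.4271 + 1.3814 = 11.8476
CE = e^11.8476 ≈ 139748.55

$139,748.55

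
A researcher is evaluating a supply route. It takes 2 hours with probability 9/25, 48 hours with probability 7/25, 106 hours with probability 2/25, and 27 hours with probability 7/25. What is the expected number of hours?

30.2 hours

EV = 9/25 × 2 + 7/25 × 48 + 2/25 × 106 + 7/25 × 27 = 0.72 + 13.44 + 8.48 + 7.56 = 30.2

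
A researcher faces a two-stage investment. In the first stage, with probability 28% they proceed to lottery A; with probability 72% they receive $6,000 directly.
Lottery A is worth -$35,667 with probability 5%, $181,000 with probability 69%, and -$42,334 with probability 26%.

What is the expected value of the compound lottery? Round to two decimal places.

EV(A) = 0.05 × (-35667) + 0.69 × 181000 + 0.26 × (-42334) = -1783.35 + 124890 − 11006.84 = 112099.81
Branch B: 6000 (certain)
Overall = 0.28 × 112099.81 + 0.72 × 6000 = 31387.9468 + 4320 = 35707.9468

$35,707.95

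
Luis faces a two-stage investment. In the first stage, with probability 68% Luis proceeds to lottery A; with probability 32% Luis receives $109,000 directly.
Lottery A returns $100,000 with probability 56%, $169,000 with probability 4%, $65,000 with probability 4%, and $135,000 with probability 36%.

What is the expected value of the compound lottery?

EV(A) = 0.56 × 100000 + 0.04 × 169000 + 0.04 × 65000 + 0.36 × 135000 = 56000 + 6760 + 2600 + 48600 = 113960
Branch B: 109000 (certain)
Overall = 0.68 × 113960 + 0.32 × 109000 = 77492.8 + 34880 = 112372.8

$112,372.80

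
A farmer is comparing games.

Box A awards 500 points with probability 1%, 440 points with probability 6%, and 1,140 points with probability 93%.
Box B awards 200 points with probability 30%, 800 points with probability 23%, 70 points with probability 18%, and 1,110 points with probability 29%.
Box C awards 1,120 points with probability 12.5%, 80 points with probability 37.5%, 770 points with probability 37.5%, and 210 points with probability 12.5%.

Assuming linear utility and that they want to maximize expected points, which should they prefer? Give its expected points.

Box A = 0.01 × 500 + 0.06 × 440 + 0.93 × 1140 = 5 + 26.4 + 1060.2 = 1091.6
Box B = 0.3 × 200 + 0.23 × 800 + 0.18 × 70 + 0.29 × 1110 = 60 + 184 + 12.6 + 321.9 = 578.5
Box C = 0.125 × 1120 + 0.375 × 80 + 0.375 × 770 + 0.125 × 210 = 140 + 30 + 288.75 + 26.25 = 485

Box A (1091.6 points)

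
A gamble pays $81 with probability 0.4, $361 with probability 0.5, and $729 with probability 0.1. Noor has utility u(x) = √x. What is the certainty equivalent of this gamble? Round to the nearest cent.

E[u] = 0.4·√81 + 0.5·√361 + 0.1·√729 = 0.4·9 + 0.5·19 + 0.1·27 = 15.8
CE = (15.8)² = 249.64

$249.64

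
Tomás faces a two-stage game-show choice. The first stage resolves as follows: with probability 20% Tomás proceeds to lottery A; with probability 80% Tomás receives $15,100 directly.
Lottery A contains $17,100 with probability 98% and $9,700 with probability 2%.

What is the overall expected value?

EV(A) = 0.98 × 17100 + 0.02 × 9700 = 16758 + 194 = 16952
Branch B: 15100 (certain)
Overall = 0.2 × 16952 + 0.8 × 15100 = 3390.4 + 12080 = 15470.4

$15,470.40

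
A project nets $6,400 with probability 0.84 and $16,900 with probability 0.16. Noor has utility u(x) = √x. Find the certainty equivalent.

E[u] = 0.84·√6400 + 0.16·√16900 = 0.84·80 + 0.16·130 = 88
CE = (88)² = 7744

$7,744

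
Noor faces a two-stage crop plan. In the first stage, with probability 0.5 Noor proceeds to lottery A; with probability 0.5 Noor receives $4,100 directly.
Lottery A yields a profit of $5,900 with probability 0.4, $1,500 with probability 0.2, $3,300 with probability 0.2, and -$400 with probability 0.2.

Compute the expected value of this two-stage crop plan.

EV(A) = 0.4 × 5900 + 0.2 × 1500 + 0.2 × 3300 + 0.2 × (-400) = 2360 + 300 + 660 − 80 = 3240
Branch B: 4100 (certain)
Overall = 0.5 × 3240 + 0.5 × 4100 = 1620 + 2050 = 3670

$3,670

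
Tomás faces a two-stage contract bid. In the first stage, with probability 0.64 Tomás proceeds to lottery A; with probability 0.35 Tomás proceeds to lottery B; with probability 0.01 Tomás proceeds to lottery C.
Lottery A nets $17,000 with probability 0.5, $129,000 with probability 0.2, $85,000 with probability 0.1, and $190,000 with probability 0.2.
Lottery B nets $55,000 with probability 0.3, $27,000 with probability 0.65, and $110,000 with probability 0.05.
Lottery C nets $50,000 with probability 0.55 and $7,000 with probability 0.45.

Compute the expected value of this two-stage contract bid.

$65,861

EV(A) = 0.5 × 17000 + 0.2 × 129000 + 0.1 × 85000 + 0.2 × 190000 = 8500 + 25800 + 8500 + 38000 = 80800
EV(B) = 0.3 × 55000 + 0.65 × 27000 + 0.05 × 110000 = 16500 + 17550 + 5500 = 39550
EV(C) = 0.55 × 50000 + 0.45 × 7000 = 27500 + 3150 = 30650
Overall = 0.64 × 80800 + 0.35 × 39550 + 0.01 × 30650 = 51712 + 13842.5 + 306.5 = 65861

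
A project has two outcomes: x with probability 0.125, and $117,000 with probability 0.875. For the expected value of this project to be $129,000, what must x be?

0.125·x + 0.875·117000 = 129000
0.125·x = 129000 − 102375 = 26625
x = 26625 / 0.125 = 213000

x = $213,000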